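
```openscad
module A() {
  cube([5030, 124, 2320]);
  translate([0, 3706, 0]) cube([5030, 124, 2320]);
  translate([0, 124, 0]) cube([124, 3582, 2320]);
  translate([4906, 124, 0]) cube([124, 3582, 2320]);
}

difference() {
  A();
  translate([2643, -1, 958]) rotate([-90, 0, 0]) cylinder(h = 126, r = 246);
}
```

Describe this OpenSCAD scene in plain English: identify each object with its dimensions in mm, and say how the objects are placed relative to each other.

A is a box-shaped house frame (walls only): outside footprint 5030×3830 mm, wall height 2320 mm, wall thickness 124 mm. The two y-facing walls run the full x-width; the two x-facing walls fit between the inner faces of the y-facing walls.

The house frame has a circular hole of radius 246 mm through its front wall, centred at (x = 2643, z = 958).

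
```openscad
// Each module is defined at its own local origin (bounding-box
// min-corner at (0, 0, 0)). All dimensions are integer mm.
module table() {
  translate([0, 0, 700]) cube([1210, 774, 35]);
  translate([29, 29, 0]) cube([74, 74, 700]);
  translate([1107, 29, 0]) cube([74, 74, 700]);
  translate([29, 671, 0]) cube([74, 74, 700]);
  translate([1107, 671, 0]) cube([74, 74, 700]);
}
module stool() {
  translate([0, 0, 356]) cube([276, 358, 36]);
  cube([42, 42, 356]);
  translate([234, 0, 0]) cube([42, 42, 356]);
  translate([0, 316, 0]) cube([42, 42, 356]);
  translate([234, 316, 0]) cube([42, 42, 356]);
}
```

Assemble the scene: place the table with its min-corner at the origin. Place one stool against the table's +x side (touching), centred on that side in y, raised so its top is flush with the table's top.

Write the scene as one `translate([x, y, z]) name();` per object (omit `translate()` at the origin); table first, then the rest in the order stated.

table();
translate([1210, 208, 343]) stool();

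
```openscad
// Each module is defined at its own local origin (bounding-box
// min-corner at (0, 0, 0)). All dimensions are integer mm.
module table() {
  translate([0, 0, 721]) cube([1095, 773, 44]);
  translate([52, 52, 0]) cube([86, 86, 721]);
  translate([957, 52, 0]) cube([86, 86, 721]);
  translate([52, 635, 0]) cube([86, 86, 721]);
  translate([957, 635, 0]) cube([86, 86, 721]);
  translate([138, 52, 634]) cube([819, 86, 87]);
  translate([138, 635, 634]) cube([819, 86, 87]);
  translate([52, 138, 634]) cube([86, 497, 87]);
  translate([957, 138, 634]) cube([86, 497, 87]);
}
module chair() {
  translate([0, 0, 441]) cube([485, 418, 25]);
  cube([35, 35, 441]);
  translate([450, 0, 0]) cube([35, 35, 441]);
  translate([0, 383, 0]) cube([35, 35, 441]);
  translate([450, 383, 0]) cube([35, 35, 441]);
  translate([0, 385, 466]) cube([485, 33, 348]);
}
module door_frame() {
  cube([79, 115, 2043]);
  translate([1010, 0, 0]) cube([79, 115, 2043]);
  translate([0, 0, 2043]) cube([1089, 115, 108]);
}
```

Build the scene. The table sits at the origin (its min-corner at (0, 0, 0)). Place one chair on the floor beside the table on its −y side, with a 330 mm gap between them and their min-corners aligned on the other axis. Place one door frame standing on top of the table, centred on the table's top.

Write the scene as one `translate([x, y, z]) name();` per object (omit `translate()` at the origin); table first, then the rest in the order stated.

table();
translate([0, -748, 0]) chair();
translate([3, 329, 765]) door_frame();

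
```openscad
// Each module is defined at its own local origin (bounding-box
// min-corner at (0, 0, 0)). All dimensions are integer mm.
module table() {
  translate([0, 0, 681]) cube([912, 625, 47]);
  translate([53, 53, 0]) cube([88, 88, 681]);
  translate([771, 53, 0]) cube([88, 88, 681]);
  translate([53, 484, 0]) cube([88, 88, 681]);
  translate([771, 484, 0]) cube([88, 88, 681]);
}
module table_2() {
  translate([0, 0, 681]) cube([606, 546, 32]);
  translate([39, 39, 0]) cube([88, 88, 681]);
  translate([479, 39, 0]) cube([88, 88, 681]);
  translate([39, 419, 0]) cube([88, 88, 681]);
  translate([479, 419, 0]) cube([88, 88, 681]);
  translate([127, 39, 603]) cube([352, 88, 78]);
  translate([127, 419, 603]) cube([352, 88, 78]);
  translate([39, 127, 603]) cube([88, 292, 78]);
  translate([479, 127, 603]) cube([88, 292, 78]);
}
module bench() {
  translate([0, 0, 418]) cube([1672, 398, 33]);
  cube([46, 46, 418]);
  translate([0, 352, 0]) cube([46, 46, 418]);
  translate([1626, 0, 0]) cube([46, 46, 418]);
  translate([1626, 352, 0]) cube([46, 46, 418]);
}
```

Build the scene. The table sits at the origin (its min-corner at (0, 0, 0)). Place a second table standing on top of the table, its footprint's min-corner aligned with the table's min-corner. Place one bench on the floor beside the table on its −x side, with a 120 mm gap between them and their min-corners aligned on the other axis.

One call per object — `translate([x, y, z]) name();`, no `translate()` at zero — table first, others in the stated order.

table();
translate([0, 0, 728]) table_2();
translate([-1792, 0, 0]) bench();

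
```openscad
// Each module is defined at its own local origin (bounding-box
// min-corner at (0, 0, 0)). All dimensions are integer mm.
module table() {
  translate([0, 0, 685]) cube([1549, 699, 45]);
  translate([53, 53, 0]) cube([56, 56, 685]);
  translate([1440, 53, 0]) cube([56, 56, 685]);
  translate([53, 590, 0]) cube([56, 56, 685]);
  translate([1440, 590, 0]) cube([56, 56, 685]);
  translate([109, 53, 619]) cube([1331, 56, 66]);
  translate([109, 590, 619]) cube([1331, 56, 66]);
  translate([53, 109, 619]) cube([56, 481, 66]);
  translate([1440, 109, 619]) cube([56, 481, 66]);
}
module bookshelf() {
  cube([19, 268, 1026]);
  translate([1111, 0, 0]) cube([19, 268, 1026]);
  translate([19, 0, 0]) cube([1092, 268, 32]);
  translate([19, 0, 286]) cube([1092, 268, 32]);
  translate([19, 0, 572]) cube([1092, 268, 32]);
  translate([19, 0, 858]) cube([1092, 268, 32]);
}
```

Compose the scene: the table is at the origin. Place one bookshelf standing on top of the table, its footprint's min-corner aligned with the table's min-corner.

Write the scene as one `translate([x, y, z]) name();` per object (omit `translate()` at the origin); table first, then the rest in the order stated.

table();
translate([0, 0, 730]) bookshelf();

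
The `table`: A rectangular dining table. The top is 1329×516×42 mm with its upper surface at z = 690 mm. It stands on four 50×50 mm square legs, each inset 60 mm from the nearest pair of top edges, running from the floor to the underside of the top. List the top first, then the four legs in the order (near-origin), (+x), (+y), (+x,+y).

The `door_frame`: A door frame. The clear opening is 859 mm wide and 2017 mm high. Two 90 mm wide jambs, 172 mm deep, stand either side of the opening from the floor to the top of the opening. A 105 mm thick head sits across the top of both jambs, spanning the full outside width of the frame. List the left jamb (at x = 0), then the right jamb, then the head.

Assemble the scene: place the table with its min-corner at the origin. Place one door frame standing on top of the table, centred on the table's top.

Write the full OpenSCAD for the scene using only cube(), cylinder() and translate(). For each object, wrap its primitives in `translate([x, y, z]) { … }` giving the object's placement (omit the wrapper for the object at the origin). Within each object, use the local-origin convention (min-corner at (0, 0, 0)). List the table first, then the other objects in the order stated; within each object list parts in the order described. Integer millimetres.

translate([0, 0, 648]) cube([1329, 516, 42]);
translate([60, 60, 0]) cube([50, 50, 648]);
translate([1219, 60, 0]) cube([50, 50, 648]);
translate([60, 406, 0]) cube([50, 50, 648]);
translate([1219, 406, 0]) cube([50, 50, 648]);
translate([145, 172, 690]) {
  cube([90, 172, 2017]);
  translate([949, 0, 0]) cube([90, 172, 2017]);
  translate([0, 0, 2017]) cube([1039, 172, 105]);
}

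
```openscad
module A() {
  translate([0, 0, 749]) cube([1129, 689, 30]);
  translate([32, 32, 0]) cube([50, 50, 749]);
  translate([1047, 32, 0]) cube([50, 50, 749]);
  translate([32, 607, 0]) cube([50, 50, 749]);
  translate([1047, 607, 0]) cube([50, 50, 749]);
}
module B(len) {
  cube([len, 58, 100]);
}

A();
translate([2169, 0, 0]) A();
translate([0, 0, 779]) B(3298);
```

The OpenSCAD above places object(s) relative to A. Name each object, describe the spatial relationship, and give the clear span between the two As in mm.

A is a table. B is a beam. A beam spans the tops of two tables. The clear span between the two tables is 1040 mm.

Second table starts at x = 2169; first ends at x = 1129; clear span = 2169 − 1129 = 1040 mm.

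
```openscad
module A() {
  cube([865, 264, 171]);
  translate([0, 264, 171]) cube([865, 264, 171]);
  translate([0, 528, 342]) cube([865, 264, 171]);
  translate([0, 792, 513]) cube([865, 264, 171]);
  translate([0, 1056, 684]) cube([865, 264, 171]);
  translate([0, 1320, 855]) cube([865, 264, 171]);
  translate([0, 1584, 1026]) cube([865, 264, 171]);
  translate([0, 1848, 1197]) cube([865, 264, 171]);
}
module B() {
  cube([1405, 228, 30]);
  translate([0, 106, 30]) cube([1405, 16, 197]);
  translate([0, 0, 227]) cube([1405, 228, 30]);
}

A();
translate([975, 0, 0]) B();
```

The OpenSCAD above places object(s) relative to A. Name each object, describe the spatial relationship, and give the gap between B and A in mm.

A is a staircase. B is an I-beam. The I-beam is on the floor beside the staircase on its +x side. The gap between the I-beam and the staircase is 110 mm.

The I-beam's nearest face is 110 mm from the staircase's +x face.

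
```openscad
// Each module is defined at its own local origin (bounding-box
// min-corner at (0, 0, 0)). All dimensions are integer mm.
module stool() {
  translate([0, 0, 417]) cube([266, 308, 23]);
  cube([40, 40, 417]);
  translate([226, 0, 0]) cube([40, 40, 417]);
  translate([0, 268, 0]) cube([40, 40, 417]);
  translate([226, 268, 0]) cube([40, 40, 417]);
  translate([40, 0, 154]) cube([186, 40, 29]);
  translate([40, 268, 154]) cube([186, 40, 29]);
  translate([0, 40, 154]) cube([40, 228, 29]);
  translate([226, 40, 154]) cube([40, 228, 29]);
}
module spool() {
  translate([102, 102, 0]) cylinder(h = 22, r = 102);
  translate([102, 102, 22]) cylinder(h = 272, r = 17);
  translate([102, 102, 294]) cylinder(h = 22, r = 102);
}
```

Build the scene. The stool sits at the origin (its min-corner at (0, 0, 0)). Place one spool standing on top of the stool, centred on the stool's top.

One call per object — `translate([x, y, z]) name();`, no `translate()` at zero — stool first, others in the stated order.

stool();
translate([31, 52, 440]) spool();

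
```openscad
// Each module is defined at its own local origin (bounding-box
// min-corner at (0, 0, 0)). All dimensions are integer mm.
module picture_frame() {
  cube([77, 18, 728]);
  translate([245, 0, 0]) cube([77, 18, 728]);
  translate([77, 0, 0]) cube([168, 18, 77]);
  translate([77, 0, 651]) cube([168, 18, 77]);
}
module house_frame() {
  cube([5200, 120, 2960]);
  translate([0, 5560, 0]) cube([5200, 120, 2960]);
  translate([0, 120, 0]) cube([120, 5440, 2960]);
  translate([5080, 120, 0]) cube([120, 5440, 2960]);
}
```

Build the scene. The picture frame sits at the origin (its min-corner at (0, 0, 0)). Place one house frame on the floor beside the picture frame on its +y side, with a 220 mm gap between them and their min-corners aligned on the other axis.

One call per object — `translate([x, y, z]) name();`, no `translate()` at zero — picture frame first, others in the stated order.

picture_frame();
translate([0, 238, 0]) house_frame();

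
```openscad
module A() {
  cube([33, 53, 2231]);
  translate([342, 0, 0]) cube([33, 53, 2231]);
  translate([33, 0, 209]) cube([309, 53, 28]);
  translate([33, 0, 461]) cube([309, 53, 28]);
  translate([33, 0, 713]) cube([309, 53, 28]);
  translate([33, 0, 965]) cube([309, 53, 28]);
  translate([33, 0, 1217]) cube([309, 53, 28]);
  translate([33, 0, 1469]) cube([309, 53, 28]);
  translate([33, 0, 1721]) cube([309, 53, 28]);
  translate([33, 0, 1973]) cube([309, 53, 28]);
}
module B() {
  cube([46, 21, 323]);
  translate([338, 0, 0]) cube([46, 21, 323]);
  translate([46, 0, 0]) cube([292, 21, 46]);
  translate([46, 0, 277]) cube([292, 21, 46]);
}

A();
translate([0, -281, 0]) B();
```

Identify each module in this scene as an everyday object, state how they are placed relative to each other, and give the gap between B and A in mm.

The picture frame's nearest face is 260 mm from the ladder's −y face.

A is a ladder. B is a picture frame. The picture frame is on the floor beside the ladder on its −y side. The gap between the picture frame and the ladder is 260 mm.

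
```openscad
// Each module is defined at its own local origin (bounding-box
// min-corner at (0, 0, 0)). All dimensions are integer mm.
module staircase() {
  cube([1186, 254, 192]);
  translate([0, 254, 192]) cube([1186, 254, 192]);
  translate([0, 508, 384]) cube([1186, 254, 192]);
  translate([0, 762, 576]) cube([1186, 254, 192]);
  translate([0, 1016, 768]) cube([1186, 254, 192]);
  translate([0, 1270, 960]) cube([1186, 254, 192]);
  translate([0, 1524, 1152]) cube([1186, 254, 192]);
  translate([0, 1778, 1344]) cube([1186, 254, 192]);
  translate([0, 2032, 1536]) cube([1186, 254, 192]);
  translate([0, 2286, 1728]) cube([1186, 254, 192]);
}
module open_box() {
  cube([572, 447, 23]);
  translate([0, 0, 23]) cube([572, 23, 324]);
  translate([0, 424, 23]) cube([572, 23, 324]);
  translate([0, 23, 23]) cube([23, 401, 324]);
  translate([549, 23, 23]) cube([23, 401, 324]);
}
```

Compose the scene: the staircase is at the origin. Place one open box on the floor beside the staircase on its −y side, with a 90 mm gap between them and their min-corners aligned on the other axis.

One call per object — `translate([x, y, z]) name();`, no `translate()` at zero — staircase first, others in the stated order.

staircase();
translate([0, -537, 0]) open_box();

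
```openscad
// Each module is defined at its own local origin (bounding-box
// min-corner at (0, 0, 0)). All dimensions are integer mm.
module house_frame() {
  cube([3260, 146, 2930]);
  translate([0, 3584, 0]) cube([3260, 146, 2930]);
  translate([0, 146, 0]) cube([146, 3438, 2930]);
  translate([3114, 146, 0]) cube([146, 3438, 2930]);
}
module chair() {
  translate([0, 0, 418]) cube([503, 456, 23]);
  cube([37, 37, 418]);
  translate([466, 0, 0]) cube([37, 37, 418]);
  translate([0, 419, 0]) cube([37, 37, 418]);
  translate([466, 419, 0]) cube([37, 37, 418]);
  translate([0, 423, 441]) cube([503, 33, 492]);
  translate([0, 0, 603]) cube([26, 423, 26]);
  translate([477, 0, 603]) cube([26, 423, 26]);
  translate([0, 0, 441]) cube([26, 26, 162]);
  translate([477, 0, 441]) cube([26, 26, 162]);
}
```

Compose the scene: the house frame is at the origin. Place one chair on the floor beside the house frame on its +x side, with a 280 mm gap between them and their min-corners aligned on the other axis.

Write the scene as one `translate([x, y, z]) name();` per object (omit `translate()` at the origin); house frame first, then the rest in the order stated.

house_frame();
translate([3540, 0, 0]) chair();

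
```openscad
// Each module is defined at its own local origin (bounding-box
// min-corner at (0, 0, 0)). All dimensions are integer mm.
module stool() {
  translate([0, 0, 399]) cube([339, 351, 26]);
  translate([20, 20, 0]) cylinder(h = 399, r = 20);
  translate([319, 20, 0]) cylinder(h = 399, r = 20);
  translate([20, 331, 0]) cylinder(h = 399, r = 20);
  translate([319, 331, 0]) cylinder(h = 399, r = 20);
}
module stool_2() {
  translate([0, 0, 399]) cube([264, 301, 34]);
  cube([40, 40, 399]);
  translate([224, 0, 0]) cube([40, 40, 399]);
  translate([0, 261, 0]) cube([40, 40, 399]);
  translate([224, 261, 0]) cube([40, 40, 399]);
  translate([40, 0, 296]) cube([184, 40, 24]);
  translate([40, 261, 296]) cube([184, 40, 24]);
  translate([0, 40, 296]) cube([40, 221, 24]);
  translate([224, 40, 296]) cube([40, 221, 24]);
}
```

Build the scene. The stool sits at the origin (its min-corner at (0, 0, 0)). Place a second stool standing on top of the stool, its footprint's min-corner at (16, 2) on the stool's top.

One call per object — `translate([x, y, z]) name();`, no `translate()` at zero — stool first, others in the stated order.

stool();
translate([16, 2, 425]) stool_2();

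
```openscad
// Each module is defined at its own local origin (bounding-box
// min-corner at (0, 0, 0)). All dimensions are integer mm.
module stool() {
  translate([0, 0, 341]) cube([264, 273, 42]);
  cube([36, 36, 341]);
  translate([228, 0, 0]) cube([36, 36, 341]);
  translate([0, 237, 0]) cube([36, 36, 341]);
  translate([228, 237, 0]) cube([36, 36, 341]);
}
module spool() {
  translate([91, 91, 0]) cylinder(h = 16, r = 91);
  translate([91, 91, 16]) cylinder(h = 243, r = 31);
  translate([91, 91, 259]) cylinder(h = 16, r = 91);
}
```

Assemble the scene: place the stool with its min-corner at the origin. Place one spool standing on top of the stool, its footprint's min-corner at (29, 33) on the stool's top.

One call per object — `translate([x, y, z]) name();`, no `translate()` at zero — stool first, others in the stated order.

stool();
translate([29, 33, 383]) spool();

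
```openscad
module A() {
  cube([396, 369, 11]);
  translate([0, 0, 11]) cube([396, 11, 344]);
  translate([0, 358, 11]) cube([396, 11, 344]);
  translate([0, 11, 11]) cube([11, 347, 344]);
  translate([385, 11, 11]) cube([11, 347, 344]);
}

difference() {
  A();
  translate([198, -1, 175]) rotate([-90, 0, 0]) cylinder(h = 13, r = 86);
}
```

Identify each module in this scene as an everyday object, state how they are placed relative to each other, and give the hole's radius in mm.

A is an open box. The open box has a circular hole through its front wall. The hole's radius is 86 mm.

The subtracted cylinder has r = 86 mm.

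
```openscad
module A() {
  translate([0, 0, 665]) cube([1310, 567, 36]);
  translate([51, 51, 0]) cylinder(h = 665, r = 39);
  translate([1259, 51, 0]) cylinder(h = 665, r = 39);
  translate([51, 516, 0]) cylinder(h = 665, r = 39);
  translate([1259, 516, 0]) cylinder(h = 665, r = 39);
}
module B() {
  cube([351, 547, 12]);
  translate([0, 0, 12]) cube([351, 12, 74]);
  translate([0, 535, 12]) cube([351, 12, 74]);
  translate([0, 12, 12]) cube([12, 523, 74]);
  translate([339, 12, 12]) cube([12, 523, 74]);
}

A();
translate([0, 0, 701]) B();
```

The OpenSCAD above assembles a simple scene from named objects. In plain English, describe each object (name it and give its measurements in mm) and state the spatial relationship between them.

A is a table: top 1310 mm (x) × 567 mm (y), 36 mm thick, upper face at z = 701 mm, on four round legs of 78 mm diameter, each leg's bounding box inset 12 mm from the nearest pair of top edges, running from z = 0 to the bottom of the top.

B is an open storage box with external size 351×547×86 mm and wall thickness 12 mm (the base is also 12 mm thick). The base covers the whole footprint; the four walls stand on the base, with the y-facing walls full-width and the x-facing walls fitting between their inner faces.

The open box is on top of the table.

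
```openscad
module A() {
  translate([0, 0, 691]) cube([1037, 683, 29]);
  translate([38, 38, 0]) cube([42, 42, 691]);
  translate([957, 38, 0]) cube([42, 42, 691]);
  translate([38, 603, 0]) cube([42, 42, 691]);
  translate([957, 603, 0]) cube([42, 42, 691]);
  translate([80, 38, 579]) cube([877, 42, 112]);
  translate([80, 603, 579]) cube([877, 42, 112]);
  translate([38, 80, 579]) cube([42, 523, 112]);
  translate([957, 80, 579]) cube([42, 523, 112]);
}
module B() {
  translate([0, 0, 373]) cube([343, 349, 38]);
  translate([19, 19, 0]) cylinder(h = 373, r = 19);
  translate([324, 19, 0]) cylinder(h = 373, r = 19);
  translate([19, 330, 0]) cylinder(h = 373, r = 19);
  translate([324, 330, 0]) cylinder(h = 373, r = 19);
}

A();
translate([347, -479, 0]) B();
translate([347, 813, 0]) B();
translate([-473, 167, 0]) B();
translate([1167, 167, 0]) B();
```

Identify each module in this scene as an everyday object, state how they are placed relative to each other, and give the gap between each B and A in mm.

Each stool's nearest face is 130 mm from the table's bounding box.

A is a table. B is a stool. Four stools sit around the table at the −y, +y, −x, +x sides. The gap between each stool and the table is 130 mm.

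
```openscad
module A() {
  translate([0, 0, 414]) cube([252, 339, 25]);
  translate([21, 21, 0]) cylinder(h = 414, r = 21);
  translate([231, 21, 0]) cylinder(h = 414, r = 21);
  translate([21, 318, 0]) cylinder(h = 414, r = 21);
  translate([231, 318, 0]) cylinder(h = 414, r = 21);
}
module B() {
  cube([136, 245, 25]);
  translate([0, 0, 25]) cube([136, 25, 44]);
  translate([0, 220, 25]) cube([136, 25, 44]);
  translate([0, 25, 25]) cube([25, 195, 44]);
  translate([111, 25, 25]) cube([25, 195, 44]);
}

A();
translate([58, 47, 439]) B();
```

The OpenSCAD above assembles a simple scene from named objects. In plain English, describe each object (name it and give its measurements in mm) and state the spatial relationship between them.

A is a four-legged stool. The seat is a 252×339×25 mm slab whose top surface is at z = 439 mm; four round legs, each 42 mm in diameter, run from the floor (z = 0) to the underside of the seat, each leg's axis is inset half a diameter from the nearest pair of seat edges (so the leg's bounding box is flush with the corner).

B is an open-topped rectangular box: outside dimensions 136×245×69 mm, with a uniform wall and base thickness of 25 mm. The base is a full 136×245 slab on the floor; four walls sit on top of the base. The front and back walls (the −y and +y sides) span the full width; the two side walls fit between them.

The open box is on top of the stool, centred.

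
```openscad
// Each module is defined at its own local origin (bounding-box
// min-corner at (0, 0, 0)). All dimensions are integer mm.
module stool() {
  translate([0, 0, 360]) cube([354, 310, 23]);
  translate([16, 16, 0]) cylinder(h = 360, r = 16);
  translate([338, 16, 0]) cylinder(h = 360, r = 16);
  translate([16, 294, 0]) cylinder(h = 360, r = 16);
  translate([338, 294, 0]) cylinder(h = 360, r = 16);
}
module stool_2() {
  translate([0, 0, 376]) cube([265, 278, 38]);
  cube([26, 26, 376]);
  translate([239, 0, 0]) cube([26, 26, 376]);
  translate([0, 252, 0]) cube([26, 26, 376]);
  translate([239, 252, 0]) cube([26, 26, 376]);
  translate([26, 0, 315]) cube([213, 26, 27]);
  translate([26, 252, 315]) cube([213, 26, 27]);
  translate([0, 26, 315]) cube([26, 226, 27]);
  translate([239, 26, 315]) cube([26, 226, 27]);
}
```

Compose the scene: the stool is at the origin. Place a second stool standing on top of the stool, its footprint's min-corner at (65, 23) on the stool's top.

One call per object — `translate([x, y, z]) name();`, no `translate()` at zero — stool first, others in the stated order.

stool();
translate([65, 23, 383]) stool_2();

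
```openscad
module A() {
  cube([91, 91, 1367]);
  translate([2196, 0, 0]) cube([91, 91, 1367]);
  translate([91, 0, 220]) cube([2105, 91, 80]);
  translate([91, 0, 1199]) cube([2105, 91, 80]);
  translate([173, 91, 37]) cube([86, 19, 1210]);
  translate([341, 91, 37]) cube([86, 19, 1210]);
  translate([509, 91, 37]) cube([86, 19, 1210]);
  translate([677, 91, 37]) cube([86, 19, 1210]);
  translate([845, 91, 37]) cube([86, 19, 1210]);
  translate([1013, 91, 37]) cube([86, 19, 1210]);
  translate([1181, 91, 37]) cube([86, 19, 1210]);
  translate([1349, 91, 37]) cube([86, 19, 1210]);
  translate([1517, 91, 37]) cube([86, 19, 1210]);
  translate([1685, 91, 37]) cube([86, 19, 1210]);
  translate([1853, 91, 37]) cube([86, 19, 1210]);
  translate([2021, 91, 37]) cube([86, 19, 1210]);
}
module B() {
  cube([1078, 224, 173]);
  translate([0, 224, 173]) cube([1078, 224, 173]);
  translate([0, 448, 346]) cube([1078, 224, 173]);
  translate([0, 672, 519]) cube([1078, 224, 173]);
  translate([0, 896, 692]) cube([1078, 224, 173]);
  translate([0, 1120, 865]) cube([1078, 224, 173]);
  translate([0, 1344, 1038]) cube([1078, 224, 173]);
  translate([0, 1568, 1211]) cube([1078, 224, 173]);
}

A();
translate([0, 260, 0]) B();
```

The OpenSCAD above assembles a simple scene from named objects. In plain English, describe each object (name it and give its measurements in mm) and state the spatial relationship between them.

A is a fence section. Two 91×91 mm posts, 1367 mm tall, stand on the floor with a clear span of 2105 mm between their inner faces. Two horizontal rails of 91×80 mm section span the gap between the posts with their undersides at z = 220 mm and z = 1199 mm, flush with the posts' −y face. 12 pickets, each 86 mm wide, 19 mm thick and 1210 mm tall, are fixed to the +y face of the rails with their bottoms at z = 37 mm, evenly spaced across the span with equal gaps (rounded down to the nearest mm) at the −x end and between each pair — any rounding remainder accumulates at the +x end.

B is a run of 8 identical solid stair steps. Each tread is 1078×224 mm and each step block is 173 mm high. Step 1 rests on the floor; step k is offset from step 1 by (k−1)×224 mm in y and (k−1)×173 mm in z.

The staircase is on the floor beside the fence section on its +y side.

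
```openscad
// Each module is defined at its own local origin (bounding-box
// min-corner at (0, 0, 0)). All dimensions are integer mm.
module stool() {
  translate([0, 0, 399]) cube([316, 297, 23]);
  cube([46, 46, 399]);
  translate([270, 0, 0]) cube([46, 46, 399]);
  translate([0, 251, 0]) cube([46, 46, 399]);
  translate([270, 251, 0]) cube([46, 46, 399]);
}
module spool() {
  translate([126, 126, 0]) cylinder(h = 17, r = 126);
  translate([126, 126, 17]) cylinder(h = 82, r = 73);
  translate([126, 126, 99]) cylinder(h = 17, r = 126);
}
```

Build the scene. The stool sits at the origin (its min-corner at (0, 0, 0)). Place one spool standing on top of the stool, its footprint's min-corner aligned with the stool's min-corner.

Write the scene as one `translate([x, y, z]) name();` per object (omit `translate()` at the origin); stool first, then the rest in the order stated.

stool();
translate([0, 0, 422]) spool();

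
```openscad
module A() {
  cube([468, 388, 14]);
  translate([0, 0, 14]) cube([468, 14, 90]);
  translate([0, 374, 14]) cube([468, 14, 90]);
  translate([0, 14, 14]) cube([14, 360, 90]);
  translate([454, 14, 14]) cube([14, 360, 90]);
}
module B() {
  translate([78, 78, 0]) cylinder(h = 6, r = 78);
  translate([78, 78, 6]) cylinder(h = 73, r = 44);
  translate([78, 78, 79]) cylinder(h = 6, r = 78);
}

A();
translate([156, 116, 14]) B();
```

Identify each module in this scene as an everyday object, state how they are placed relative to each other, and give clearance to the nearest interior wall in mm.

Clearances: x = 142, y = 102; minimum 102 mm.

A is an open box. B is a spool. The spool sits inside the open box, centred. The clearance to the nearest interior wall is 102 mm.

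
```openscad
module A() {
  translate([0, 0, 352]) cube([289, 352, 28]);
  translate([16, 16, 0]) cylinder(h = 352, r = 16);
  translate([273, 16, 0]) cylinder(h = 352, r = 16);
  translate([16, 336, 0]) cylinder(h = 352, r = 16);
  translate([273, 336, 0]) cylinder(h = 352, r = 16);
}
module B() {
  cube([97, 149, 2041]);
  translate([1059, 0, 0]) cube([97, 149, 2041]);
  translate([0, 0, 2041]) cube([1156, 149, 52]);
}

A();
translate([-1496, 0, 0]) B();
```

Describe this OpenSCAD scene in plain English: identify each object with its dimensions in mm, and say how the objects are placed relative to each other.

A is a simple wooden stool: a rectangular seat 289 mm (x) by 352 mm (y), 28 mm thick, top face at z = 380 mm, on four round legs, each 32 mm in diameter. The legs rest on z = 0, each leg's axis is inset half a diameter from the nearest pair of seat edges (so the leg's bounding box is flush with the corner).

B is a rectangular door frame: two vertical jambs of 97×149 mm section, 2041 mm tall, with a clear opening 962 mm wide between their inner faces. A header 52 mm tall and 149 mm deep lies on top of the jambs and spans the full outside width.

The door frame is on the floor beside the stool on its −x side.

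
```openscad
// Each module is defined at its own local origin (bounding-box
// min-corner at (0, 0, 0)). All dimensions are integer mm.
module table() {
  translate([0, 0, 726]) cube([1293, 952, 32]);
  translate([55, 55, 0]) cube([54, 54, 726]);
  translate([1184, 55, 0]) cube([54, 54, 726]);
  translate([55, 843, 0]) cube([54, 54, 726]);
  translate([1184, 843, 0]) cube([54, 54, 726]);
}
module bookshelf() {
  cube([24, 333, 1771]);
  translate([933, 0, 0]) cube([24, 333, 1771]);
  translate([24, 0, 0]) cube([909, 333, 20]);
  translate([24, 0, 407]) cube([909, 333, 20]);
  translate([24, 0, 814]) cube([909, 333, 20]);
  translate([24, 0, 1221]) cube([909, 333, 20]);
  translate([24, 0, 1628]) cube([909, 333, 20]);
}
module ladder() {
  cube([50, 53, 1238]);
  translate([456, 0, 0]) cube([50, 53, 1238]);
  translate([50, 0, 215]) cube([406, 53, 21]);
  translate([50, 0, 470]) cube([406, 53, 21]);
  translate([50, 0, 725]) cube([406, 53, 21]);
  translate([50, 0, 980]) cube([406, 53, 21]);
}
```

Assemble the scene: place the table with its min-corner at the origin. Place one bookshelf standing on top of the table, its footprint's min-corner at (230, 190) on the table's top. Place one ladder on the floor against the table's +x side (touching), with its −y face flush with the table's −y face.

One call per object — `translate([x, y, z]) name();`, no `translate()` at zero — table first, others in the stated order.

table();
translate([230, 190, 758]) bookshelf();
translate([1293, 0, 0]) ladder();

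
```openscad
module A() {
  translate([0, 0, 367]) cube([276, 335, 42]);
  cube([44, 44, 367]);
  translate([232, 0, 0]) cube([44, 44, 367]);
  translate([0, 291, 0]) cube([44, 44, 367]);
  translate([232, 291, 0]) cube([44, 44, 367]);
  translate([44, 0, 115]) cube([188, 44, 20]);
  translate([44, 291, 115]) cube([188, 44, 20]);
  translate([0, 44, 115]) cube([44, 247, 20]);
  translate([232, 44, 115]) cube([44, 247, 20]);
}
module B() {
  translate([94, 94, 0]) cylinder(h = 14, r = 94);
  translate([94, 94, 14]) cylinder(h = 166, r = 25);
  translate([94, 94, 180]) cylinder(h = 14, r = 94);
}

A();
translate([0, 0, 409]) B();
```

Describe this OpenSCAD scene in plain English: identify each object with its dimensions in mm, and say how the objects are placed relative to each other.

A is a simple wooden stool: a rectangular seat 276 mm (x) by 335 mm (y), 42 mm thick, top face at z = 409 mm, on four square legs, each 44×44 mm in cross-section. The legs rest on z = 0, each flush with a corner of the seat. Four stretchers, 44 mm wide and 20 mm tall, connect adjacent legs with their undersides at z = 115 mm, each running between the inner faces of the legs it joins and aligned with the legs' outer faces on the other axis.

B is a spool: two coaxial disc flanges of radius 94 mm and thickness 14 mm, joined by a core cylinder of radius 25 mm and height 166 mm. The lower flange rests on z = 0 and the three cylinders share a vertical axis.

The spool is on top of the stool.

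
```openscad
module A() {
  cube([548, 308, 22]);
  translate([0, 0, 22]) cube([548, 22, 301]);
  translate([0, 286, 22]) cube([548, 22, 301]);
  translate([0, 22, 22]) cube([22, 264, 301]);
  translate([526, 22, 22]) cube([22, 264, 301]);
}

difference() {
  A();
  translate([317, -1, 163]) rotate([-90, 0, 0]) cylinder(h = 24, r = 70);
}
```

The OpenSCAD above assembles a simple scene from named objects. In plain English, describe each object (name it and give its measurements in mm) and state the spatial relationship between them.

A is an open storage box with external size 548×308×323 mm and wall thickness 22 mm (the base is also 22 mm thick). The base covers the whole footprint; the four walls stand on the base, with the y-facing walls full-width and the x-facing walls fitting between their inner faces.

The open box has a circular hole of radius 70 mm through its front wall, centred at (x = 317, z = 163).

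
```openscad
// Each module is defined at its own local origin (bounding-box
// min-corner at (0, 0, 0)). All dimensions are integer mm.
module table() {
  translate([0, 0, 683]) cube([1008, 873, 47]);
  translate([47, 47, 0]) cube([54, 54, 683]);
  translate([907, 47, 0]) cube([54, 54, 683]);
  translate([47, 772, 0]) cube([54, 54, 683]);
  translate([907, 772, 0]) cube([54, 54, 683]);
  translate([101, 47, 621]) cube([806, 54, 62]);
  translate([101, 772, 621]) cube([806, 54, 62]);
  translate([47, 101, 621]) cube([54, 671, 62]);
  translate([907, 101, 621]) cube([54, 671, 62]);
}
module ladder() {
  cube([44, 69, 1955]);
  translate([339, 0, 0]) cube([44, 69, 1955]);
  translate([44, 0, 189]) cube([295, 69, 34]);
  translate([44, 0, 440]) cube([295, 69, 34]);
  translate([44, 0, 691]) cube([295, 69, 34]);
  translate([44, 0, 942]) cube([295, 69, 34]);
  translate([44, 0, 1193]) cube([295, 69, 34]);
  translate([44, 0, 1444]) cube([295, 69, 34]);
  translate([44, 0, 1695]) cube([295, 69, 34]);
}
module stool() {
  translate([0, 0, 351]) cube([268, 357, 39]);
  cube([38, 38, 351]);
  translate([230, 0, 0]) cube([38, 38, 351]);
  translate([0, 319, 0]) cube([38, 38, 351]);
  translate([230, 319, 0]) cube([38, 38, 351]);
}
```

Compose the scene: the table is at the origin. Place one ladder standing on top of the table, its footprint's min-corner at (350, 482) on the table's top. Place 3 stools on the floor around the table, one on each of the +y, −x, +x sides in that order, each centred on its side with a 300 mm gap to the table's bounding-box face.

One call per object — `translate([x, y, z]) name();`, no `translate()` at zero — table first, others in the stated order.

table();
translate([350, 482, 730]) ladder();
translate([370, 1173, 0]) stool();
translate([-568, 258, 0]) stool();
translate([1308, 258, 0]) stool();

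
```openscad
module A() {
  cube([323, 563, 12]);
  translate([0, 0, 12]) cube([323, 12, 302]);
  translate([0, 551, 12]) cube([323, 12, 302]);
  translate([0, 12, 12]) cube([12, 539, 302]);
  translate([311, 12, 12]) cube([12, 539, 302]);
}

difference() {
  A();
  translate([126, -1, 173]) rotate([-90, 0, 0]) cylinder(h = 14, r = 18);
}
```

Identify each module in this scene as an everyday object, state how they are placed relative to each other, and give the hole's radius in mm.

The subtracted cylinder has r = 18 mm.

A is an open box. The open box has a circular hole through its front wall. The hole's radius is 18 mm.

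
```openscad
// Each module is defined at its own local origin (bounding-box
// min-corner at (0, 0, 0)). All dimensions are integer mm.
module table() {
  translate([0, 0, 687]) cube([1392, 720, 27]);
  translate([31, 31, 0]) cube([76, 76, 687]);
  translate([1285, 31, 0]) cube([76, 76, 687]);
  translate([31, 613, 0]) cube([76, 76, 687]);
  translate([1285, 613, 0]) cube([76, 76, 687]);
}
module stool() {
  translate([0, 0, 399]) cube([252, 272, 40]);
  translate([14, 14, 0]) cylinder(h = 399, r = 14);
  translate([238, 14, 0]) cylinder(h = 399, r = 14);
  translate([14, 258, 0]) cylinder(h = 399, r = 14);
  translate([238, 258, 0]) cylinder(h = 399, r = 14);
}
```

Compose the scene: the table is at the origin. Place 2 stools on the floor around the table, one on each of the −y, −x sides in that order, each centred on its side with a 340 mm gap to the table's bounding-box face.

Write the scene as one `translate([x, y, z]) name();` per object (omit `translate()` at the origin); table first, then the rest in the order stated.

table();
translate([570, -612, 0]) stool();
translate([-592, 224, 0]) stool();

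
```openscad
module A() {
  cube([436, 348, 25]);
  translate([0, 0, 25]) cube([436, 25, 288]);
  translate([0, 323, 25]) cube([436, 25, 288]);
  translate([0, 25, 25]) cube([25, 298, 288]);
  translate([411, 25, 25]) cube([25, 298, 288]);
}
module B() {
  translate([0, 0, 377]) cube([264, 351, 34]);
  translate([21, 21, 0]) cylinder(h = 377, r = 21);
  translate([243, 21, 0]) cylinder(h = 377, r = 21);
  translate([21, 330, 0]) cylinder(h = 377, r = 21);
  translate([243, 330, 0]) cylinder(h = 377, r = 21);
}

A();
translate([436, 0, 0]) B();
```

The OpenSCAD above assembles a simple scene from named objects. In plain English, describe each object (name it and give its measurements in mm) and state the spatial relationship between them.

A is an open storage box with external size 436×348×313 mm and wall thickness 25 mm (the base is also 25 mm thick). The base covers the whole footprint; the four walls stand on the base, with the y-facing walls full-width and the x-facing walls fitting between their inner faces.

B is a four-legged stool. The seat is 264×351 mm, 34 mm thick, top at z = 411 mm. It stands on four round legs, each 42 mm in diameter, from z = 0 to the seat underside, each leg's axis is inset half a diameter from the nearest pair of seat edges (so the leg's bounding box is flush with the corner).

The stool is against the open box's +x side, with their −y faces flush.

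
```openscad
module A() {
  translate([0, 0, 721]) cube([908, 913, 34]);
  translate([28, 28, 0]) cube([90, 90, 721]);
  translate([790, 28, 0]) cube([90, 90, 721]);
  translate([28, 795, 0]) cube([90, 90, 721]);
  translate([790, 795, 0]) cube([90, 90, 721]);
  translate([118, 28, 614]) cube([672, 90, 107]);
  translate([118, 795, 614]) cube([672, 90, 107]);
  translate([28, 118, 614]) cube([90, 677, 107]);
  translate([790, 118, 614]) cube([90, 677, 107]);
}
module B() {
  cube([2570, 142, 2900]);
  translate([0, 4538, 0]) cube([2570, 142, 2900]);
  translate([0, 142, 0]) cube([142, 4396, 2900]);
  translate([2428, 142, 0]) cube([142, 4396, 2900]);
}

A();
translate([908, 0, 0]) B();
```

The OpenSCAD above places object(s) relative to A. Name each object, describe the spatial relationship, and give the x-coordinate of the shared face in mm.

A is a table. B is a house frame. The house frame is against the table's +x side, with their −y faces flush. The x-coordinate of the shared face is 908 mm.

The table's +x face and the house frame's −x face are both at x = 908 mm.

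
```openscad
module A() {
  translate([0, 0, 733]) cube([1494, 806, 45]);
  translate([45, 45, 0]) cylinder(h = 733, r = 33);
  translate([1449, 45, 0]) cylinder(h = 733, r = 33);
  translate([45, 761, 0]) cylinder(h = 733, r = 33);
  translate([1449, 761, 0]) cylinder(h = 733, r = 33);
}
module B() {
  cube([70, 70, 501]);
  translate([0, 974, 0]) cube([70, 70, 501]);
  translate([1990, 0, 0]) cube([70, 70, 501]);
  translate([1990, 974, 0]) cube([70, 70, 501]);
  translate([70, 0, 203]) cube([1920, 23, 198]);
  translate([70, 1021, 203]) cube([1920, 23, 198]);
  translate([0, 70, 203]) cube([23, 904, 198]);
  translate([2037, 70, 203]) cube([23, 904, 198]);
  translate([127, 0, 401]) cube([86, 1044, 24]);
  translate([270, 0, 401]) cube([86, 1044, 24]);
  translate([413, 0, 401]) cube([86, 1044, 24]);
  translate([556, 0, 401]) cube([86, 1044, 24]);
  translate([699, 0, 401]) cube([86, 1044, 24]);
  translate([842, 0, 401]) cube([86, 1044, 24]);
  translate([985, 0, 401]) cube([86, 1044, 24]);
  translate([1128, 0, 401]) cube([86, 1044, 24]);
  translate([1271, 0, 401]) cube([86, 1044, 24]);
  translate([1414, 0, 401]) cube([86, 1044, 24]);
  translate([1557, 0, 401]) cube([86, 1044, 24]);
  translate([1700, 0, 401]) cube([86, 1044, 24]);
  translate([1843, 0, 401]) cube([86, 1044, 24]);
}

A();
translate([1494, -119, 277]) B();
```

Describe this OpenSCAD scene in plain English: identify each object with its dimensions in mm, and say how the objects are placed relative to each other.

A is a table: top 1494 mm (x) × 806 mm (y), 45 mm thick, upper face at z = 778 mm, on four round legs of 66 mm diameter, each leg's bounding box inset 12 mm from the nearest pair of top edges, running from z = 0 to the bottom of the top.

B is a bed frame 2060 mm long (x) by 1044 mm wide (y). Four 70×70 mm corner posts, 501 mm tall, at the corners of the footprint. Four rails of 23 mm thickness and 198 mm height run between adjacent posts with their undersides at z = 203 mm, their outer faces flush with the outside of the frame (the two x-running rails run between the posts' inner faces; the two y-running rails run between the posts' inner faces). 13 slats, each 86 mm wide (x) and 24 mm thick, lie across the top of the two x-running rails, running the full 1044 mm width of the frame in y; the slats are evenly spaced along x between the inner faces of the end posts with equal gaps (rounded down to the nearest mm) at the −x end and between each pair — any rounding remainder accumulates at the +x end.

The bed frame is beside the table with their tops flush at z = 778.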